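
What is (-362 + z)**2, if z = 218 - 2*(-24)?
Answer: 9216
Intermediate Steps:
z = 266 (z = 218 - 1*(-48) = 218 + 48 = 266)
(-362 + z)**2 = (-362 + 266)**2 = (-96)**2 = 9216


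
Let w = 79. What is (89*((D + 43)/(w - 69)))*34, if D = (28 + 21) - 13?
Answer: 119527/5 ≈ 23905.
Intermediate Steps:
D = 36 (D = 49 - 13 = 36)
(89*((D + 43)/(w - 69)))*34 = (89*((36 + 43)/(79 - 69)))*34 = (89*(79/10))*34 = (7031/10)*34 = 119527/5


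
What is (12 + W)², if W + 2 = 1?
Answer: 121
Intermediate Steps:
W = -1 (W = -2 + 1 = -1)
(12 + W)² = (12 - 1)² = 11² = 121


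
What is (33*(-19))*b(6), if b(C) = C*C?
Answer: -22572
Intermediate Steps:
b(C) = C²
(33*(-19))*b(6) = (33*(-19))*6² = -627*36 = -22572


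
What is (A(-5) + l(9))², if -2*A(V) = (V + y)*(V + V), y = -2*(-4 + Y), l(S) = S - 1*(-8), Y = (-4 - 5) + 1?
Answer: 12544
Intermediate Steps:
Y = -8 (Y = -9 + 1 = -8)
l(S) = 8 + S (l(S) = S + 8 = 8 + S)
y = 24 (y = -2*(-4 - 8) = -2*(-12) = 24)
A(V) = -V*(24 + V) (A(V) = -(V + 24)*(V + V)/2 = -(24 + V)*2*V/2 = -V*(24 + V))
(A(-5) + l(9))² = (-1*(-5)*(24 - 5) + (8 + 9))² = (-1*(-5)*19 + 17)² = (95 + 17)² = 112² = 12544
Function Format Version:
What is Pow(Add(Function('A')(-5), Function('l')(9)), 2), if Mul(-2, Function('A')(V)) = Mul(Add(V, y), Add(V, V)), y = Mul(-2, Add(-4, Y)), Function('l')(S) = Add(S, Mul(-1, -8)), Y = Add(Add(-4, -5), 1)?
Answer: 12544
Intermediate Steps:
Y = -8 (Y = Add(-9, 1) = -8)
Function('l')(S) = Add(8, S) (Function('l')(S) = Add(S, 8) = Add(8, S))
y = 24 (y = Mul(-2, Add(-4, -8)) = Mul(-2, -12) = 24)
Function('A')(V) = Mul(-1, V, Add(24, V)) (Function('A')(V) = Mul(Rational(-1, 2), Mul(Add(V, 24), Add(V, V))) = Mul(Rational(-1, 2), Mul(Add(24, V), Mul(2, V))) = Mul(Rational(-1, 2), Mul(2, V, Add(24, V))) = Mul(-1, V, Add(24, V)))
Pow(Add(Function('A')(-5), Function('l')(9)), 2) = Pow(Add(Mul(-1, -5, Add(24, -5)), Add(8, 9)), 2) = Pow(Add(Mul(-1, -5, 19), 17), 2) = Pow(Add(95, 17), 2) = Pow(112, 2) = 12544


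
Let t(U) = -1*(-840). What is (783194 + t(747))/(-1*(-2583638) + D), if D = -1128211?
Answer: 784034/1455427 ≈ 0.53870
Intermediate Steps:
t(U) = 840
(783194 + t(747))/(-1*(-2583638) + D) = (783194 + 840)/(-1*(-2583638) - 1128211) = 784034/(2583638 - 1128211) = 784034/1455427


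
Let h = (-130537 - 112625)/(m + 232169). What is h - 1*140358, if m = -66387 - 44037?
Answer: -17088127872/121745 ≈ -1.4036e+5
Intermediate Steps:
m = -110424
h = -243162/121745 (h = (-130537 - 112625)/(-110424 + 232169) = -243162/121745 ≈ -1.9973)
h - 1*140358 = -243162/121745 - 1*140358 = -243162/121745 - 140358 = -17088127872/121745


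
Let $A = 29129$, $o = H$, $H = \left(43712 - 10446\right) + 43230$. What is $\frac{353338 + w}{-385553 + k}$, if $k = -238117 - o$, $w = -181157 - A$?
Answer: $- \frac{71526}{350083} \approx -0.20431$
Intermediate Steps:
$H = 76496$ ($H = 33266 + 43230 = 76496$)
$o = 76496$
$w = -210286$ ($w = -181157 - 29129 = -210286$)
$k = -314613$ ($k = -238117 - 76496 = -314613$)
$\frac{353338 + w}{-385553 + k} = \frac{353338 - 210286}{-385553 - 314613} = \frac{143052}{-700166} = 143052 \left(- \frac{1}{700166}\right) = - \frac{71526}{350083}$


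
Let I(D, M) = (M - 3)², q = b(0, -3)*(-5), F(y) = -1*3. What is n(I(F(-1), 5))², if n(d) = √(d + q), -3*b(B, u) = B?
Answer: 4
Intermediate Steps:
b(B, u) = -B/3
F(y) = -3
q = 0 (q = -⅓*0*(-5) = 0*(-5) = 0)
I(D, M) = (-3 + M)²
n(d) = √d (n(d) = √(d + 0) = √d)
n(I(F(-1), 5))² = (√((-3 + 5)²))² = (√(2²))² = (√4)² = 2² = 4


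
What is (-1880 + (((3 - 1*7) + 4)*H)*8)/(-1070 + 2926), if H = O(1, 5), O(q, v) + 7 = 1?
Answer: -235/232 ≈ -1.0129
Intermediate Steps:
O(q, v) = -6 (O(q, v) = -7 + 1 = -6)
H = -6
(-1880 + (((3 - 1*7) + 4)*H)*8)/(-1070 + 2926) = (-1880 + (((3 - 1*7) + 4)*(-6))*8)/(-1070 + 2926) = (-1880 + (((3 - 7) + 4)*(-6))*8)/1856 = (-1880 + ((-4 + 4)*(-6))*8)*(1/1856) = (-1880 + (0*(-6))*8)*(1/1856) = (-1880 + 0*8)*(1/1856) = (-1880 + 0)*(1/1856) = -1880*1/1856 = -235/232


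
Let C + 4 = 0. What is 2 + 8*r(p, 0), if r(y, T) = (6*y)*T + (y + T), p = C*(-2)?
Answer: 66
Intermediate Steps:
C = -4 (C = -4 + 0 = -4)
p = 8 (p = -4*(-2) = 8)
r(y, T) = T + y + 6*T*y (r(y, T) = 6*T*y + (T + y) = T + y + 6*T*y)
2 + 8*r(p, 0) = 2 + 8*(0 + 8 + 6*0*8) = 2 + 8*(0 + 8 + 0) = 2 + 8*8 = 2 + 64 = 66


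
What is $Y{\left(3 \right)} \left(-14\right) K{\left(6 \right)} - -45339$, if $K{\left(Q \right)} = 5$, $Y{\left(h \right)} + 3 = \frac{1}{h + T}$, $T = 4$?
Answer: $45539$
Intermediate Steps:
$Y{\left(h \right)} = -3 + \frac{1}{4 + h}$ ($Y{\left(h \right)} = -3 + \frac{1}{h + 4} = -3 + \frac{1}{4 + h}$)
$Y{\left(3 \right)} \left(-14\right) K{\left(6 \right)} - -45339 = \frac{-11 - 9}{4 + 3} \left(-14\right) 5 - -45339 = \frac{-11 - 9}{7} \left(-14\right) 5 + 45339 = \frac{1}{7} \left(-20\right) \left(-14\right) 5 + 45339 = \left(- \frac{20}{7}\right) \left(-14\right) 5 + 45339 = 40 \cdot 5 + 45339 = 200 + 45339 = 45539$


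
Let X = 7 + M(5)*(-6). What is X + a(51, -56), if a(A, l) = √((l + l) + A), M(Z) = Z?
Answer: -23 + I*√61 ≈ -23.0 + 7.8102*I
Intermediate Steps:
a(A, l) = √(A + 2*l) (a(A, l) = √(2*l + A) = √(A + 2*l))
X = -23 (X = 7 + 5*(-6) = 7 - 30 = -23)
X + a(51, -56) = -23 + √(51 + 2*(-56)) = -23 + √(51 - 112) = -23 + √(-61) = -23 + I*√61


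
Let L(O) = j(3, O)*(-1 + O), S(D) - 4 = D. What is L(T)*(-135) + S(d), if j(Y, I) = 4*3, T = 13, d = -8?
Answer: -19444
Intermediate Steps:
S(D) = 4 + D
j(Y, I) = 12
L(O) = -12 + 12*O (L(O) = 12*(-1 + O) = -12 + 12*O)
L(T)*(-135) + S(d) = (-12 + 12*13)*(-135) + (4 - 8) = (-12 + 156)*(-135) - 4 = 144*(-135) - 4 = -19440 - 4 = -19444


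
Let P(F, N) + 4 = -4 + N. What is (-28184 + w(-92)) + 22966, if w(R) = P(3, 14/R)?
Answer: -240403/46 ≈ -5226.1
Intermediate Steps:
P(F, N) = -8 + N (P(F, N) = -4 + (-4 + N) = -8 + N)
w(R) = -8 + 14/R
(-28184 + w(-92)) + 22966 = (-28184 + (-8 + 14/(-92))) + 22966 = (-28184 + (-8 + 14*(-1/92))) + 22966 = (-28184 + (-8 - 7/46)) + 22966 = (-28184 - 375/46) + 22966 = -1296839/46 + 22966 = -240403/46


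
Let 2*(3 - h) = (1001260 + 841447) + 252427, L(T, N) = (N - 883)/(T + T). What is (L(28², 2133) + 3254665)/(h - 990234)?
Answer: -2551657985/1597633632 ≈ -1.5971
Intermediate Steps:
L(T, N) = (-883 + N)/(2*T) (L(T, N) = (-883 + N)/((2*T)) = (-883 + N)*(1/(2*T)) = (-883 + N)/(2*T))
h = -1047564 (h = 3 - ((1001260 + 841447) + 252427)/2 = 3 - (1842707 + 252427)/2 = 3 - ½*2095134 = 3 - 1047567 = -1047564)
(L(28², 2133) + 3254665)/(h - 990234) = ((-883 + 2133)/(2*(28²)) + 3254665)/(-1047564 - 990234) = ((½)*1250/784 + 3254665)/(-2037798) = ((½)*(1/784)*1250 + 3254665)*(-1/2037798) = (625/784 + 3254665)*(-1/2037798) = (2551657985/784)*(-1/2037798) = -2551657985/1597633632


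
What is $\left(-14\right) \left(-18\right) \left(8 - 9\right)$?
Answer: $-252$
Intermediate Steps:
$\left(-14\right) \left(-18\right) \left(8 - 9\right) = 252 \left(-1\right) = -252$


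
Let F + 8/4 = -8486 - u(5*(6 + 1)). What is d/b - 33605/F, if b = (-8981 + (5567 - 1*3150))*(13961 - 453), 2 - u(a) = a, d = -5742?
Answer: 9029353589/2271743512 ≈ 3.9746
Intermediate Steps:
u(a) = 2 - a
b = -88666512 (b = (-8981 + (5567 - 3150))*13508 = (-8981 + 2417)*13508 = -6564*13508 = -88666512)
F = -8455 (F = -2 + (-8486 - (2 - 5*(6 + 1))) = -2 + (-8486 - (2 - 5*7)) = -2 + (-8486 - (2 - 1*35)) = -2 + (-8486 - (2 - 35)) = -2 + (-8486 - 1*(-33)) = -2 + (-8486 + 33) = -2 - 8453 = -8455)
d/b - 33605/F = -5742/(-88666512) - 33605/(-8455) = -5742*(-1/88666512) - 33605*(-1/8455) = 87/1343432 + 6721/1691 = 9029353589/2271743512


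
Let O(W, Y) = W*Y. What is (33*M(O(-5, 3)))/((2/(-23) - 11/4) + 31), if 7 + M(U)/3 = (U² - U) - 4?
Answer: 2085732/2591 ≈ 804.99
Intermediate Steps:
M(U) = -33 - 3*U + 3*U² (M(U) = -21 + 3*((U² - U) - 4) = -21 + 3*(-4 + U² - U) = -21 + (-12 - 3*U + 3*U²) = -33 - 3*U + 3*U²)
(33*M(O(-5, 3)))/((2/(-23) - 11/4) + 31) = (33*(-33 - (-15)*3 + 3*(-5*3)²))/((2/(-23) - 11/4) + 31) = (33*(-33 - 3*(-15) + 3*(-15)²))/((2*(-1/23) - 11*¼) + 31) = (33*(-33 + 45 + 3*225))/((-2/23 - 11/4) + 31) = (33*(-33 + 45 + 675))/(-261/92 + 31) = (33*687)/(2591/92) = 22671*(92/2591) = 2085732/2591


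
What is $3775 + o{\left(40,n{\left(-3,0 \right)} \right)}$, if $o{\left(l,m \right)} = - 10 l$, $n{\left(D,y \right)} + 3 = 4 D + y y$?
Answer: $3375$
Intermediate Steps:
$n{\left(D,y \right)} = -3 + y^{2} + 4 D$ ($n{\left(D,y \right)} = -3 + \left(4 D + y y\right) = -3 + \left(4 D + y^{2}\right) = -3 + \left(y^{2} + 4 D\right) = -3 + y^{2} + 4 D$)
$3775 + o{\left(40,n{\left(-3,0 \right)} \right)} = 3775 - 400 = 3375$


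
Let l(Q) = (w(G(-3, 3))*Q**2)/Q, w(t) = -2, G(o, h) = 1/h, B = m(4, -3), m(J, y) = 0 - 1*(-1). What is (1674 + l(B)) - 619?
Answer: 1053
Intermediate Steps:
m(J, y) = 1 (m(J, y) = 0 + 1 = 1)
B = 1
l(Q) = -2*Q (l(Q) = (-2*Q**2)/Q = -2*Q)
(1674 + l(B)) - 619 = (1674 - 2*1) - 619 = (1674 - 2) - 619 = 1672 - 619 = 1053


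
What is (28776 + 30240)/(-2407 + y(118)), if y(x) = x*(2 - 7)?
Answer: -19672/999 ≈ -19.692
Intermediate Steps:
y(x) = -5*x (y(x) = x*(-5) = -5*x)
(28776 + 30240)/(-2407 + y(118)) = (28776 + 30240)/(-2407 - 5*118) = 59016/(-2407 - 590) = 59016/(-2997) = 59016*(-1/2997) = -19672/999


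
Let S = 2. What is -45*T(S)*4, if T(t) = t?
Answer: -360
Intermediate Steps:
-45*T(S)*4 = -45*2*4 = -90*4 = -1*360 = -360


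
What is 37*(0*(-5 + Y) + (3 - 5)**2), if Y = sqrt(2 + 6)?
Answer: 148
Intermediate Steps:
Y = 2*sqrt(2) (Y = sqrt(8) = 2*sqrt(2) ≈ 2.8284)
37*(0*(-5 + Y) + (3 - 5)**2) = 37*(0*(-5 + 2*sqrt(2)) + (3 - 5)**2) = 37*(0 + (-2)**2) = 37*(0 + 4) = 37*4 = 148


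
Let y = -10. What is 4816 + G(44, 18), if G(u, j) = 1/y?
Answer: 48159/10 ≈ 4815.9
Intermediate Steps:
G(u, j) = -1/10 (G(u, j) = 1/(-10) = -1/10)
4816 + G(44, 18) = 4816 - 1/10 = 48159/10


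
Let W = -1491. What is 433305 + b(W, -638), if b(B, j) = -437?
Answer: 432868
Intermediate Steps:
433305 + b(W, -638) = 433305 - 437 = 432868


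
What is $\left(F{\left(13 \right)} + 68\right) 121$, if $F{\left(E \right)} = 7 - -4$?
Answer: $9559$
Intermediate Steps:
$F{\left(E \right)} = 11$ ($F{\left(E \right)} = 7 + 4 = 11$)
$\left(F{\left(13 \right)} + 68\right) 121 = \left(11 + 68\right) 121 = 79 \cdot 121 = 9559$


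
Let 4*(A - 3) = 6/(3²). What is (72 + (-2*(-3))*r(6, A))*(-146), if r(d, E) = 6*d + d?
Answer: -47304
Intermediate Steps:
A = 19/6 (A = 3 + (6/(3²))/4 = 3 + (6/9)/4 = 3 + (6*(⅑))/4 = 3 + (¼)*(⅔) = 3 + ⅙ = 19/6 ≈ 3.1667)
r(d, E) = 7*d
(72 + (-2*(-3))*r(6, A))*(-146) = (72 + (-2*(-3))*(7*6))*(-146) = (72 + 6*42)*(-146) = (72 + 252)*(-146) = 324*(-146) = -47304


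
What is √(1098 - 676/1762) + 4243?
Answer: 4243 + 10*√8519270/881 ≈ 4276.1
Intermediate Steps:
√(1098 - 676/1762) + 4243 = √(1098 - 676*1/1762) + 4243 = √(1098 - 338/881) + 4243 = √(967000/881) + 4243 = 10*√8519270/881 + 4243 = 4243 + 10*√8519270/881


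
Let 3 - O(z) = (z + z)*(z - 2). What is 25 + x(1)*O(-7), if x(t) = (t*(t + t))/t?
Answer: -221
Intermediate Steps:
O(z) = 3 - 2*z*(-2 + z) (O(z) = 3 - (z + z)*(z - 2) = 3 - 2*z*(-2 + z))
x(t) = 2*t (x(t) = (t*(2*t))/t = (2*t²)/t = 2*t)
25 + x(1)*O(-7) = 25 + (2*1)*(3 - 2*(-7)² + 4*(-7)) = 25 + 2*(3 - 2*49 - 28) = 25 + 2*(3 - 98 - 28) = 25 + 2*(-123) = 25 - 246 = -221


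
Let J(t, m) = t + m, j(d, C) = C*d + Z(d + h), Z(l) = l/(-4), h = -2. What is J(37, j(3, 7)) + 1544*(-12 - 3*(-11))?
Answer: 129927/4 ≈ 32482.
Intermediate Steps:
Z(l) = -l/4 (Z(l) = l*(-1/4) = -l/4)
j(d, C) = 1/2 - d/4 + C*d (j(d, C) = C*d - (d - 2)/4 = C*d - (-2 + d)/4 = C*d + (1/2 - d/4) = 1/2 - d/4 + C*d)
J(t, m) = m + t
J(37, j(3, 7)) + 1544*(-12 - 3*(-11)) = ((1/2 - 1/4*3 + 7*3) + 37) + 1544*(-12 - 3*(-11)) = ((1/2 - 3/4 + 21) + 37) + 1544*(-12 + 33) = (83/4 + 37) + 1544*21 = 231/4 + 32424 = 129927/4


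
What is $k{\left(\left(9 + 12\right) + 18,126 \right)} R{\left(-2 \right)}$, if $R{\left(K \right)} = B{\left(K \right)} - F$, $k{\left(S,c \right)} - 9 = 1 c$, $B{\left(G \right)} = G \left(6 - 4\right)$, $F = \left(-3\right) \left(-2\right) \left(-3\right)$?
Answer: $1890$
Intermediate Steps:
$F = -18$ ($F = 6 \left(-3\right) = -18$)
$B{\left(G \right)} = 2 G$ ($B{\left(G \right)} = G 2 = 2 G$)
$k{\left(S,c \right)} = 9 + c$ ($k{\left(S,c \right)} = 9 + 1 c = 9 + c$)
$R{\left(K \right)} = 18 + 2 K$ ($R{\left(K \right)} = 2 K - -18 = 2 K + 18 = 18 + 2 K$)
$k{\left(\left(9 + 12\right) + 18,126 \right)} R{\left(-2 \right)} = \left(9 + 126\right) \left(18 + 2 \left(-2\right)\right) = 135 \left(18 - 4\right) = 135 \cdot 14 = 1890$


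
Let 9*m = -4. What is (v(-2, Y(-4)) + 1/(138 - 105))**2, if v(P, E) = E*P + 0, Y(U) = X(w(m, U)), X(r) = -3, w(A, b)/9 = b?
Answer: 39601/1089 ≈ 36.365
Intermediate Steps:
m = -4/9 (m = (1/9)*(-4) = -4/9 ≈ -0.44444)
w(A, b) = 9*b
Y(U) = -3
v(P, E) = E*P
(v(-2, Y(-4)) + 1/(138 - 105))**2 = (-3*(-2) + 1/(138 - 105))**2 = (6 + 1/33)**2 = (199/33)**2 = 39601/1089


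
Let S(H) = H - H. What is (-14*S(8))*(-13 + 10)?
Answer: 0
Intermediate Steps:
S(H) = 0
(-14*S(8))*(-13 + 10) = (-14*0)*(-13 + 10) = 0*(-3) = 0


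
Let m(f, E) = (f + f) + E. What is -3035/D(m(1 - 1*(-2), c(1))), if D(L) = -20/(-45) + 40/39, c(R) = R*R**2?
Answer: -355095/172 ≈ -2064.5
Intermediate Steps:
c(R) = R**3
m(f, E) = E + 2*f (m(f, E) = 2*f + E = E + 2*f)
D(L) = 172/117 (D(L) = -20*(-1/45) + 40*(1/39) = 4/9 + 40/39 = 172/117)
-3035/D(m(1 - 1*(-2), c(1))) = -3035/172/117 = -3035*117/172 = -355095/172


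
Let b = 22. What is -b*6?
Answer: -132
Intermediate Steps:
-b*6 = -1*22*6 = -22*6 = -132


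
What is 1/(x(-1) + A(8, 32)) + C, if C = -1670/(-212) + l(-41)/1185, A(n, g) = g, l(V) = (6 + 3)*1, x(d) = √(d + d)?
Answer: 170033279/21479310 - I*√2/1026 ≈ 7.9161 - 0.0013784*I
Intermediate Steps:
x(d) = √2*√d (x(d) = √(2*d) = √2*√d)
l(V) = 9 (l(V) = 9*1 = 9)
C = 330143/41870 (C = -1670/(-212) + 9/1185 = -1670*(-1/212) + 9*(1/1185) = 835/106 + 3/395 = 330143/41870 ≈ 7.8850)
1/(x(-1) + A(8, 32)) + C = 1/(√2*√(-1) + 32) + 330143/41870 = 1/(√2*I + 32) + 330143/41870 = 1/(I*√2 + 32) + 330143/41870 = 1/(32 + I*√2) + 330143/41870 = 330143/41870 + 1/(32 + I*√2)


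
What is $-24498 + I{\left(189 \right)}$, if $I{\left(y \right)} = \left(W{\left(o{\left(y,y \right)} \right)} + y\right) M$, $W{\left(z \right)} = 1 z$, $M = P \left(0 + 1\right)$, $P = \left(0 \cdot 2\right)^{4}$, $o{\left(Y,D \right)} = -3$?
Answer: $-24498$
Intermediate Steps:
$P = 0$ ($P = 0^{4} = 0$)
$M = 0$ ($M = 0 \left(0 + 1\right) = 0 \cdot 1 = 0$)
$W{\left(z \right)} = z$
$I{\left(y \right)} = 0$ ($I{\left(y \right)} = \left(-3 + y\right) 0 = 0$)
$-24498 + I{\left(189 \right)} = -24498 + 0 = -24498$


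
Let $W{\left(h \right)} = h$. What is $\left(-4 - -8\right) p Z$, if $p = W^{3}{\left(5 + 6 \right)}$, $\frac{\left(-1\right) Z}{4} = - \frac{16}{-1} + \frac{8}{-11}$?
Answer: $-325248$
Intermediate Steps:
$Z = - \frac{672}{11}$ ($Z = - 4 \left(- \frac{16}{-1} + \frac{8}{-11}\right) = - 4 \left(\left(-16\right) \left(-1\right) + 8 \left(- \frac{1}{11}\right)\right) = - 4 \left(16 - \frac{8}{11}\right) = \left(-4\right) \frac{168}{11} = - \frac{672}{11} \approx -61.091$)
$p = 1331$ ($p = \left(5 + 6\right)^{3} = 11^{3} = 1331$)
$\left(-4 - -8\right) p Z = \left(-4 - -8\right) 1331 \left(- \frac{672}{11}\right) = \left(-4 + 8\right) 1331 \left(- \frac{672}{11}\right) = 4 \cdot 1331 \left(- \frac{672}{11}\right) = 5324 \left(- \frac{672}{11}\right) = -325248$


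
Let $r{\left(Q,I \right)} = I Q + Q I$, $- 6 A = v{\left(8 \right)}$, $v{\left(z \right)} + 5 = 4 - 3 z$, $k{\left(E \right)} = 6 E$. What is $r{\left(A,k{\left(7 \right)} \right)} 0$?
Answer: $0$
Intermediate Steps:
$v{\left(z \right)} = -1 - 3 z$ ($v{\left(z \right)} = -5 - \left(-4 + 3 z\right) = -1 - 3 z$)
$A = \frac{25}{6}$ ($A = - \frac{-1 - 24}{6} = \left(- \frac{1}{6}\right) \left(-25\right) = \frac{25}{6} \approx 4.1667$)
$r{\left(Q,I \right)} = 2 I Q$ ($r{\left(Q,I \right)} = I Q + I Q = 2 I Q$)
$r{\left(A,k{\left(7 \right)} \right)} 0 = 2 \cdot 6 \cdot 7 \cdot \frac{25}{6} \cdot 0 = 2 \cdot 42 \cdot \frac{25}{6} \cdot 0 = 350 \cdot 0 = 0$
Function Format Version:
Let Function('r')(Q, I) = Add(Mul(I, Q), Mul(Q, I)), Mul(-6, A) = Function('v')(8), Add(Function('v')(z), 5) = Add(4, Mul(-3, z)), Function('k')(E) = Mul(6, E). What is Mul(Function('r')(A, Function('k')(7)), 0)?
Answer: 0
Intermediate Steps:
Function('v')(z) = Add(-1, Mul(-3, z)) (Function('v')(z) = Add(-5, Add(4, Mul(-3, z))) = Add(-1, Mul(-3, z)))
A = Rational(25, 6) (A = Mul(Rational(-1, 6), Add(-1, Mul(-3, 8))) = Mul(Rational(-1, 6), Add(-1, -24)) = Mul(Rational(-1, 6), -25) = Rational(25, 6) ≈ 4.1667)
Function('r')(Q, I) = Mul(2, I, Q) (Function('r')(Q, I) = Add(Mul(I, Q), Mul(I, Q)) = Mul(2, I, Q))
Mul(Function('r')(A, Function('k')(7)), 0) = Mul(Mul(2, Mul(6, 7), Rational(25, 6)), 0) = Mul(Mul(2, 42, Rational(25, 6)), 0) = Mul(350, 0) = 0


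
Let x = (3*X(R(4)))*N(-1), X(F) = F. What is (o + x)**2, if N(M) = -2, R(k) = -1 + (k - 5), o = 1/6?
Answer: 5329/36 ≈ 148.03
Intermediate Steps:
o = 1/6 ≈ 0.16667
R(k) = -6 + k (R(k) = -1 + (-5 + k) = -6 + k)
x = 12 (x = (3*(-6 + 4))*(-2) = (3*(-2))*(-2) = -6*(-2) = 12)
(o + x)**2 = (1/6 + 12)**2 = (73/6)**2 = 5329/36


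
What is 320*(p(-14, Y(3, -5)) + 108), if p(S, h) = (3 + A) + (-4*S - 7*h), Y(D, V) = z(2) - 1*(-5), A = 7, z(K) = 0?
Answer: 44480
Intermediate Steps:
Y(D, V) = 5 (Y(D, V) = 0 - 1*(-5) = 0 + 5 = 5)
p(S, h) = 10 - 7*h - 4*S (p(S, h) = (3 + 7) + (-4*S - 7*h) = 10 + (-7*h - 4*S) = 10 - 7*h - 4*S)
320*(p(-14, Y(3, -5)) + 108) = 320*((10 - 7*5 - 4*(-14)) + 108) = 320*((10 - 35 + 56) + 108) = 320*(31 + 108) = 320*139 = 44480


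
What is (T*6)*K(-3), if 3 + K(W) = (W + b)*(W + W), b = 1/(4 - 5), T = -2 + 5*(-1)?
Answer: -882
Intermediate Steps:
T = -7 (T = -2 - 5 = -7)
b = -1 (b = 1/(-1) = -1)
K(W) = -3 + 2*W*(-1 + W) (K(W) = -3 + (W - 1)*(W + W) = -3 + (-1 + W)*(2*W) = -3 + 2*W*(-1 + W))
(T*6)*K(-3) = (-7*6)*(-3 - 2*(-3) + 2*(-3)²) = -42*(-3 + 6 + 2*9) = -42*(-3 + 6 + 18) = -42*21 = -882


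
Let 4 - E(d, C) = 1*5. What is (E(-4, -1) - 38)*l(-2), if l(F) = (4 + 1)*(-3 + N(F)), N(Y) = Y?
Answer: 975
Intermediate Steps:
l(F) = -15 + 5*F (l(F) = (4 + 1)*(-3 + F) = 5*(-3 + F) = -15 + 5*F)
E(d, C) = -1 (E(d, C) = 4 - 5 = -1)
(E(-4, -1) - 38)*l(-2) = (-1 - 38)*(-15 + 5*(-2)) = -39*(-15 - 10) = -39*(-25) = 975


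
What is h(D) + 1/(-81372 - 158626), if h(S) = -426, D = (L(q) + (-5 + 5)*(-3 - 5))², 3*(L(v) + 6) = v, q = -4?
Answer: -102239149/239998 ≈ -426.00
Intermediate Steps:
L(v) = -6 + v/3
D = 484/9 (D = ((-6 + (⅓)*(-4)) + (-5 + 5)*(-3 - 5))² = ((-6 - 4/3) + 0*(-8))² = (-22/3 + 0)² = (-22/3)² = 484/9 ≈ 53.778)
h(D) + 1/(-81372 - 158626) = -426 + 1/(-81372 - 158626) = -426 + 1/(-239998) = -426 - 1/239998 = -102239149/239998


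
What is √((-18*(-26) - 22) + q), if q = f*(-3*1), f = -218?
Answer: 10*√11 ≈ 33.166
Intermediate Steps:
q = 654 (q = -(-654) = -218*(-3) = 654)
√((-18*(-26) - 22) + q) = √((-18*(-26) - 22) + 654) = √((468 - 22) + 654) = √(446 + 654) = √1100 = 10*√11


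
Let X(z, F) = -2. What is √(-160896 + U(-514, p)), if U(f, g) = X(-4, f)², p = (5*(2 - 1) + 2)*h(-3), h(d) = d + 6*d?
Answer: 2*I*√40223 ≈ 401.11*I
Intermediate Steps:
h(d) = 7*d
p = -147 (p = (5*(2 - 1) + 2)*(7*(-3)) = (5*1 + 2)*(-21) = (5 + 2)*(-21) = 7*(-21) = -147)
U(f, g) = 4 (U(f, g) = (-2)² = 4)
√(-160896 + U(-514, p)) = √(-160896 + 4) = √(-160892) = 2*I*√40223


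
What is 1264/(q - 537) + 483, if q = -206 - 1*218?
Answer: 462899/961 ≈ 481.68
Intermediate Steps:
q = -424 (q = -206 - 218 = -424)
1264/(q - 537) + 483 = 1264/(-424 - 537) + 483 = 1264/(-961) + 483 = -1/961*1264 + 483 = -1264/961 + 483 = 462899/961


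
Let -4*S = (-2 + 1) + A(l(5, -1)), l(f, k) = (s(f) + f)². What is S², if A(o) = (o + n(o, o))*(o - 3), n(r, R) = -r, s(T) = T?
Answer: 1/16 ≈ 0.062500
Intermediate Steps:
l(f, k) = 4*f² (l(f, k) = (f + f)² = (2*f)² = 4*f²)
A(o) = 0 (A(o) = (o - o)*(o - 3) = 0*(-3 + o) = 0)
S = ¼ (S = -((-2 + 1) + 0)/4 = -(-1 + 0)/4 = -¼*(-1) = ¼ ≈ 0.25000)
S² = (¼)² = 1/16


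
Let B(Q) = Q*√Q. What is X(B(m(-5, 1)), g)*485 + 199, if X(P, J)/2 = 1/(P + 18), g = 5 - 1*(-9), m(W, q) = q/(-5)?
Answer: 10242199/40501 + 4850*I*√5/40501 ≈ 252.89 + 0.26777*I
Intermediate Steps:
m(W, q) = -q/5 (m(W, q) = q*(-⅕) = -q/5)
B(Q) = Q^(3/2)
g = 14 (g = 5 + 9 = 14)
X(P, J) = 2/(18 + P) (X(P, J) = 2/(P + 18) = 2/(18 + P))
X(B(m(-5, 1)), g)*485 + 199 = (2/(18 + (-⅕*1)^(3/2)))*485 + 199 = (2/(18 + (-⅕)^(3/2)))*485 + 199 = (2/(18 - I*√5/25))*485 + 199 = 970/(18 - I*√5/25) + 199 = 199 + 970/(18 - I*√5/25)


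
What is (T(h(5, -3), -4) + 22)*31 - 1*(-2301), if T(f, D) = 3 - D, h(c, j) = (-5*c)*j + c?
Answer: 3200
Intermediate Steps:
h(c, j) = c - 5*c*j (h(c, j) = -5*c*j + c = c - 5*c*j)
(T(h(5, -3), -4) + 22)*31 - 1*(-2301) = ((3 - 1*(-4)) + 22)*31 - 1*(-2301) = ((3 + 4) + 22)*31 + 2301 = (7 + 22)*31 + 2301 = 29*31 + 2301 = 899 + 2301 = 3200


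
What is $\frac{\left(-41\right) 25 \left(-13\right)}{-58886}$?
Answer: $- \frac{13325}{58886} \approx -0.22628$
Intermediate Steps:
$\frac{\left(-41\right) 25 \left(-13\right)}{-58886} = \left(-1025\right) \left(-13\right) \left(- \frac{1}{58886}\right) = 13325 \left(- \frac{1}{58886}\right) = - \frac{13325}{58886}$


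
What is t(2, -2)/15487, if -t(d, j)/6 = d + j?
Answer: 0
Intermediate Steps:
t(d, j) = -6*d - 6*j (t(d, j) = -6*(d + j) = -6*d - 6*j)
t(2, -2)/15487 = (-6*2 - 6*(-2))/15487 = (-12 + 12)/15487 = (1/15487)*0 = 0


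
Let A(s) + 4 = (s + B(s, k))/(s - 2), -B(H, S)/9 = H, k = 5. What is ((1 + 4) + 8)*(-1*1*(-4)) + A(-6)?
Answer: 42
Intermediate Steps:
B(H, S) = -9*H
A(s) = -4 - 8*s/(-2 + s) (A(s) = -4 + (s - 9*s)/(s - 2) = -4 + (-8*s)/(-2 + s) = -4 - 8*s/(-2 + s))
((1 + 4) + 8)*(-1*1*(-4)) + A(-6) = ((1 + 4) + 8)*(-1*1*(-4)) + 4*(2 - 3*(-6))/(-2 - 6) = (5 + 8)*(-1*(-4)) + 4*(2 + 18)/(-8) = 13*4 + 4*(-⅛)*20 = 52 - 10 = 42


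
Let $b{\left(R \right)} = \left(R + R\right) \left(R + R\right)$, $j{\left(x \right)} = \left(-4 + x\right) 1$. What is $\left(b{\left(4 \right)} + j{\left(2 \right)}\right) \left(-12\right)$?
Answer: $-744$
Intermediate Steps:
$j{\left(x \right)} = -4 + x$
$b{\left(R \right)} = 4 R^{2}$ ($b{\left(R \right)} = 2 R 2 R = 4 R^{2}$)
$\left(b{\left(4 \right)} + j{\left(2 \right)}\right) \left(-12\right) = \left(4 \cdot 4^{2} + \left(-4 + 2\right)\right) \left(-12\right) = \left(4 \cdot 16 - 2\right) \left(-12\right) = \left(64 - 2\right) \left(-12\right) = 62 \left(-12\right) = -744$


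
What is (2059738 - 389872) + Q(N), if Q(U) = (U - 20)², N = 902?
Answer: 2447790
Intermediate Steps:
Q(U) = (-20 + U)²
(2059738 - 389872) + Q(N) = (2059738 - 389872) + (-20 + 902)² = 1669866 + 882² = 1669866 + 777924 = 2447790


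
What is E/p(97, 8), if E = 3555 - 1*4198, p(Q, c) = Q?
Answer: -643/97 ≈ -6.6289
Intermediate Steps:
E = -643 (E = 3555 - 4198 = -643)
E/p(97, 8) = -643/97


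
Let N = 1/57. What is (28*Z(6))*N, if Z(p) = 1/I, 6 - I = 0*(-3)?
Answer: 14/171 ≈ 0.081871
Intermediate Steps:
I = 6 (I = 6 - 0*(-3) = 6 - 1*0 = 6 + 0 = 6)
Z(p) = 1/6
N = 1/57 ≈ 0.017544
(28*Z(6))*N = (28*(1/6))*(1/57) = (14/3)*(1/57) = 14/171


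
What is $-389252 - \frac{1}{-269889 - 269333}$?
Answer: $- \frac{209893241943}{539222} \approx -3.8925 \cdot 10^{5}$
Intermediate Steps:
$-389252 - \frac{1}{-269889 - 269333} = -389252 - \frac{1}{-539222} = -389252 - - \frac{1}{539222} = -389252 + \frac{1}{539222} = - \frac{209893241943}{539222}$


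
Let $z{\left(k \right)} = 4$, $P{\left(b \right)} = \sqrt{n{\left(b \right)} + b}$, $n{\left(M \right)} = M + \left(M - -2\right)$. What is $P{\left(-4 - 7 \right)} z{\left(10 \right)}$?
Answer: $4 i \sqrt{31} \approx 22.271 i$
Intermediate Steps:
$n{\left(M \right)} = 2 + 2 M$ ($n{\left(M \right)} = M + \left(M + 2\right) = M + \left(2 + M\right) = 2 + 2 M$)
$P{\left(b \right)} = \sqrt{2 + 3 b}$ ($P{\left(b \right)} = \sqrt{\left(2 + 2 b\right) + b} = \sqrt{2 + 3 b}$)
$P{\left(-4 - 7 \right)} z{\left(10 \right)} = \sqrt{2 + 3 \left(-4 - 7\right)} 4 = \sqrt{2 + 3 \left(-11\right)} 4 = \sqrt{2 - 33} \cdot 4 = \sqrt{-31} \cdot 4 = i \sqrt{31} \cdot 4 = 4 i \sqrt{31}$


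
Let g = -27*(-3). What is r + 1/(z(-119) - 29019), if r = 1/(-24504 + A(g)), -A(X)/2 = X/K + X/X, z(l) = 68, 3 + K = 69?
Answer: -588054/7804986943 ≈ -7.5343e-5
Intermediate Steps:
K = 66 (K = -3 + 69 = 66)
g = 81
A(X) = -2 - X/33 (A(X) = -2*(X/66 + X/X) = -2*(X*(1/66) + 1) = -2*(X/66 + 1) = -2*(1 + X/66) = -2 - X/33)
r = -11/269593 (r = 1/(-24504 + (-2 - 1/33*81)) = 1/(-24504 + (-2 - 27/11)) = 1/(-24504 - 49/11) = 1/(-269593/11) = -11/269593 ≈ -4.0802e-5)
r + 1/(z(-119) - 29019) = -11/269593 + 1/(68 - 29019) = -11/269593 + 1/(-28951) = -11/269593 - 1/28951 = -588054/7804986943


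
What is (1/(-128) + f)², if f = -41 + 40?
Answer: 16641/16384 ≈ 1.0157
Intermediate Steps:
f = -1
(1/(-128) + f)² = (1/(-128) - 1)² = (-1/128 - 1)² = (-129/128)² = 16641/16384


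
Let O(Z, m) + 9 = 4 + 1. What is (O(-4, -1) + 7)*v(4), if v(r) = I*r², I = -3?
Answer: -144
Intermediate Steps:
v(r) = -3*r²
O(Z, m) = -4 (O(Z, m) = -9 + (4 + 1) = -9 + 5 = -4)
(O(-4, -1) + 7)*v(4) = (-4 + 7)*(-3*4²) = 3*(-3*16) = 3*(-48) = -144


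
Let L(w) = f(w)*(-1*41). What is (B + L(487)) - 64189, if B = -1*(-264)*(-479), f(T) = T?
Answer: -210612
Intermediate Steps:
L(w) = -41*w (L(w) = w*(-1*41) = w*(-41) = -41*w)
B = -126456 (B = 264*(-479) = -126456)
(B + L(487)) - 64189 = (-126456 - 41*487) - 64189 = (-126456 - 19967) - 64189 = -146423 - 64189 = -210612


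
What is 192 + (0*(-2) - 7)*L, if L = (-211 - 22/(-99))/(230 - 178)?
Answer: 103135/468 ≈ 220.37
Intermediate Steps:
L = -1897/468 (L = (-211 - 22*(-1/99))/52 = (-211 + 2/9)*(1/52) = -1897/9*1/52 = -1897/468 ≈ -4.0534)
192 + (0*(-2) - 7)*L = 192 + (0*(-2) - 7)*(-1897/468) = 192 + (0 - 7)*(-1897/468) = 192 - 7*(-1897/468) = 192 + 13279/468 = 103135/468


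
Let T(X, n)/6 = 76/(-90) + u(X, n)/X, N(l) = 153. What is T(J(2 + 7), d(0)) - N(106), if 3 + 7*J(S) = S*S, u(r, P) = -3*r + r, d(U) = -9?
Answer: -2551/15 ≈ -170.07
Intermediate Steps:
u(r, P) = -2*r
J(S) = -3/7 + S**2/7 (J(S) = -3/7 + (S*S)/7 = -3/7 + S**2/7)
T(X, n) = -256/15 (T(X, n) = 6*(76/(-90) + (-2*X)/X) = 6*(76*(-1/90) - 2) = 6*(-38/45 - 2) = 6*(-128/45) = -256/15)
T(J(2 + 7), d(0)) - N(106) = -256/15 - 1*153 = -256/15 - 153 = -2551/15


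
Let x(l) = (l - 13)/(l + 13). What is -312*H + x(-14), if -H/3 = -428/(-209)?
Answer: 406251/209 ≈ 1943.8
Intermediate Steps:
x(l) = (-13 + l)/(13 + l)
H = -1284/209 (H = -(-1284)/(-209) = -(-1284)*(-1)/209 = -3*428/209 = -1284/209 ≈ -6.1435)
-312*H + x(-14) = -312*(-1284/209) + (-13 - 14)/(13 - 14) = 400608/209 - 27/(-1) = 400608/209 - 1*(-27) = 400608/209 + 27 = 406251/209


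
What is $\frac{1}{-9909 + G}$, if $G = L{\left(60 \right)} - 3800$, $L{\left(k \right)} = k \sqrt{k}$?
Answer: $- \frac{13709}{187720681} - \frac{120 \sqrt{15}}{187720681} \approx -7.5505 \cdot 10^{-5}$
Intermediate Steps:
$L{\left(k \right)} = k^{\frac{3}{2}}$
$G = -3800 + 120 \sqrt{15}$ ($G = 60^{\frac{3}{2}} - 3800 = 120 \sqrt{15} - 3800 = -3800 + 120 \sqrt{15} \approx -3335.2$)
$\frac{1}{-9909 + G} = \frac{1}{-9909 - \left(3800 - 120 \sqrt{15}\right)} = \frac{1}{-13709 + 120 \sqrt{15}}$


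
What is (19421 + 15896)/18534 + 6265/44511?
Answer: 187567833/91662986 ≈ 2.0463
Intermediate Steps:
(19421 + 15896)/18534 + 6265/44511 = 35317*(1/18534) + 6265*(1/44511) = 35317/18534 + 6265/44511 = 187567833/91662986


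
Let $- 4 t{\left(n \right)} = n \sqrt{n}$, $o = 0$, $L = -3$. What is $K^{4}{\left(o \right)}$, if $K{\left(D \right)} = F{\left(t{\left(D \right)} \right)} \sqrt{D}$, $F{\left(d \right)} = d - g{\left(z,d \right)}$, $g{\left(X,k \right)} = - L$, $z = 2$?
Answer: $0$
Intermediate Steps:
$t{\left(n \right)} = - \frac{n^{\frac{3}{2}}}{4}$ ($t{\left(n \right)} = - \frac{n \sqrt{n}}{4} = - \frac{n^{\frac{3}{2}}}{4}$)
$g{\left(X,k \right)} = 3$ ($g{\left(X,k \right)} = \left(-1\right) \left(-3\right) = 3$)
$F{\left(d \right)} = -3 + d$ ($F{\left(d \right)} = d - 3 = -3 + d$)
$K{\left(D \right)} = \sqrt{D} \left(-3 - \frac{D^{\frac{3}{2}}}{4}\right)$ ($K{\left(D \right)} = \left(-3 - \frac{D^{\frac{3}{2}}}{4}\right) \sqrt{D} = \sqrt{D} \left(-3 - \frac{D^{\frac{3}{2}}}{4}\right)$)
$K^{4}{\left(o \right)} = \left(- 3 \sqrt{0} - \frac{0^{2}}{4}\right)^{4} = \left(\left(-3\right) 0 - 0\right)^{4} = \left(0 + 0\right)^{4} = 0^{4} = 0$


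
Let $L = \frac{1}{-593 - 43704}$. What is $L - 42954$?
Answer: $- \frac{1902733339}{44297} \approx -42954.0$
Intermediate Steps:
$L = - \frac{1}{44297}$ ($L = \frac{1}{-44297} = - \frac{1}{44297} \approx -2.2575 \cdot 10^{-5}$)
$L - 42954 = - \frac{1}{44297} - 42954 = - \frac{1902733339}{44297}$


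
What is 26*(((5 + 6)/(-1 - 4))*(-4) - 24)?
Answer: -1976/5 ≈ -395.20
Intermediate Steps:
26*(((5 + 6)/(-1 - 4))*(-4) - 24) = 26*((11/(-5))*(-4) - 24) = 26*((11*(-⅕))*(-4) - 24) = 26*(-11/5*(-4) - 24) = 26*(44/5 - 24) = 26*(-76/5) = -1976/5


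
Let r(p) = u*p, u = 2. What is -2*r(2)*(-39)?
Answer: 312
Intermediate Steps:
r(p) = 2*p
-2*r(2)*(-39) = -4*2*(-39) = -2*4*(-39) = -8*(-39) = 312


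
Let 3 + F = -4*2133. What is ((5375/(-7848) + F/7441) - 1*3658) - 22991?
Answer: -1556327778287/58396968 ≈ -26651.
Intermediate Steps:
F = -8535 (F = -3 - 4*2133 = -3 - 8532 = -8535)
((5375/(-7848) + F/7441) - 1*3658) - 22991 = ((5375/(-7848) - 8535/7441) - 1*3658) - 22991 = ((5375*(-1/7848) - 8535*1/7441) - 3658) - 22991 = ((-5375/7848 - 8535/7441) - 3658) - 22991 = (-106978055/58396968 - 3658) - 22991 = -213723086999/58396968 - 22991 = -1556327778287/58396968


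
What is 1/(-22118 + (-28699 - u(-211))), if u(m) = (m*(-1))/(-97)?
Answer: -97/4929038 ≈ -1.9679e-5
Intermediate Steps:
u(m) = m/97 (u(m) = -m*(-1/97) = m/97)
1/(-22118 + (-28699 - u(-211))) = 1/(-22118 + (-28699 - (-211)/97)) = 1/(-22118 + (-28699 - 1*(-211/97))) = 1/(-22118 + (-28699 + 211/97)) = 1/(-22118 - 2783592/97) = 1/(-4929038/97) = -97/4929038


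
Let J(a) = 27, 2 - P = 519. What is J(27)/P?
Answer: -27/517 ≈ -0.052224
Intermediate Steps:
P = -517 (P = 2 - 1*519 = 2 - 519 = -517)
J(27)/P = 27/(-517) = 27*(-1/517) = -27/517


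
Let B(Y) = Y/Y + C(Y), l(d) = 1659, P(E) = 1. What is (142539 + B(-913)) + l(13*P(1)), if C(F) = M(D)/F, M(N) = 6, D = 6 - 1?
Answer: 131653681/913 ≈ 1.4420e+5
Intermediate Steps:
D = 5
C(F) = 6/F
B(Y) = 1 + 6/Y (B(Y) = Y/Y + 6/Y = 1 + 6/Y)
(142539 + B(-913)) + l(13*P(1)) = (142539 + (6 - 913)/(-913)) + 1659 = (142539 - 1/913*(-907)) + 1659 = (142539 + 907/913) + 1659 = 130139014/913 + 1659 = 131653681/913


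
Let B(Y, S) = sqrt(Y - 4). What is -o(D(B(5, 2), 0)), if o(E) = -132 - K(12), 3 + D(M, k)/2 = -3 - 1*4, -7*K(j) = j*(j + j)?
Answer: 636/7 ≈ 90.857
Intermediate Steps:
K(j) = -2*j**2/7 (K(j) = -j*(j + j)/7 = -j*2*j/7 = -2*j**2/7)
B(Y, S) = sqrt(-4 + Y)
D(M, k) = -20 (D(M, k) = -6 + 2*(-3 - 1*4) = -6 + 2*(-3 - 4) = -6 + 2*(-7) = -6 - 14 = -20)
o(E) = -636/7 (o(E) = -132 - (-2)*12**2/7 = -132 - (-2)*144/7 = -132 - 1*(-288/7) = -132 + 288/7 = -636/7)
-o(D(B(5, 2), 0)) = -1*(-636/7) = 636/7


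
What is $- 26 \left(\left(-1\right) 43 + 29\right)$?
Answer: $364$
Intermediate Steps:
$- 26 \left(\left(-1\right) 43 + 29\right) = - 26 \left(-43 + 29\right) = \left(-26\right) \left(-14\right) = 364$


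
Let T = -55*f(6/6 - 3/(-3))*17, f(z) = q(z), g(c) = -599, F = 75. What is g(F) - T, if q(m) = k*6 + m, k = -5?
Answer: -26779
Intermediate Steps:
q(m) = -30 + m (q(m) = -5*6 + m = -30 + m)
f(z) = -30 + z
T = 26180 (T = -55*(-30 + (6/6 - 3/(-3)))*17 = -55*(-30 + (6*(⅙) - 3*(-⅓)))*17 = -55*(-30 + (1 + 1))*17 = -55*(-30 + 2)*17 = -55*(-28)*17 = 1540*17 = 26180)
g(F) - T = -599 - 1*26180 = -599 - 26180 = -26779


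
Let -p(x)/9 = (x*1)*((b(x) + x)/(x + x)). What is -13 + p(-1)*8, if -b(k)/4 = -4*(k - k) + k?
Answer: -121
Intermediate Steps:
b(k) = -4*k (b(k) = -4*(-4*(k - k) + k) = -4*(-4*0 + k) = -4*(0 + k) = -4*k)
p(x) = 27*x/2 (p(x) = -9*x*1*(-4*x + x)/(x + x) = -9*x*(-3*x)/((2*x)) = -9*x*(-3*x)*(1/(2*x)) = -9*x*(-3)/2 = -(-27)*x/2 = 27*x/2)
-13 + p(-1)*8 = -13 + ((27/2)*(-1))*8 = -13 - 27/2*8 = -13 - 108 = -121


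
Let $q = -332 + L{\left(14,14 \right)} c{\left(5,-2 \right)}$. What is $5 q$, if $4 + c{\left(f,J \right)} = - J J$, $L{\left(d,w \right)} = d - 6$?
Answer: $-1980$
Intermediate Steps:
$L{\left(d,w \right)} = -6 + d$
$c{\left(f,J \right)} = -4 - J^{2}$ ($c{\left(f,J \right)} = -4 + - J J = -4 - J^{2}$)
$q = -396$ ($q = -332 + \left(-6 + 14\right) \left(-4 - \left(-2\right)^{2}\right) = -332 + 8 \left(-4 - 4\right) = -332 + 8 \left(-8\right) = -332 - 64 = -396$)
$5 q = 5 \left(-396\right) = -1980$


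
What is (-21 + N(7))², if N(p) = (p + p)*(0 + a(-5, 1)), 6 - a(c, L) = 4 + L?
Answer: 49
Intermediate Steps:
a(c, L) = 2 - L (a(c, L) = 6 - (4 + L) = 6 + (-4 - L) = 2 - L)
N(p) = 2*p (N(p) = (p + p)*(0 + (2 - 1*1)) = (2*p)*(0 + (2 - 1)) = (2*p)*(0 + 1) = (2*p)*1 = 2*p)
(-21 + N(7))² = (-21 + 2*7)² = (-21 + 14)² = (-7)² = 49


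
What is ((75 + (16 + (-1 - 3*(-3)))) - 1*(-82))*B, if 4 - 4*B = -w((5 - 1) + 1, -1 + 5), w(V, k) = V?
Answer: 1629/4 ≈ 407.25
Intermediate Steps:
B = 9/4 (B = 1 - (-1)*((5 - 1) + 1)/4 = 1 - (-1)*(4 + 1)/4 = 1 - (-1)*5/4 = 1 - 1/4*(-5) = 1 + 5/4 = 9/4 ≈ 2.2500)
((75 + (16 + (-1 - 3*(-3)))) - 1*(-82))*B = ((75 + (16 + (-1 - 3*(-3)))) - 1*(-82))*(9/4) = ((75 + (16 + (-1 + 9))) + 82)*(9/4) = ((75 + (16 + 8)) + 82)*(9/4) = ((75 + 24) + 82)*(9/4) = (99 + 82)*(9/4) = 181*(9/4) = 1629/4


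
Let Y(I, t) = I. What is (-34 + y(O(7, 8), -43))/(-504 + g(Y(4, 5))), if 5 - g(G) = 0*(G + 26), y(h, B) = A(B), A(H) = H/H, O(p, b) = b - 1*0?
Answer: 33/499 ≈ 0.066132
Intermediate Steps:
O(p, b) = b (O(p, b) = b + 0 = b)
A(H) = 1
y(h, B) = 1
g(G) = 5 (g(G) = 5 - 0*(G + 26) = 5 - 0*(26 + G) = 5 - 1*0 = 5 + 0 = 5)
(-34 + y(O(7, 8), -43))/(-504 + g(Y(4, 5))) = (-34 + 1)/(-504 + 5) = -33/(-499) = -33*(-1/499) = 33/499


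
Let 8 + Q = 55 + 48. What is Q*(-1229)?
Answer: -116755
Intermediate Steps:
Q = 95 (Q = -8 + (55 + 48) = -8 + 103 = 95)
Q*(-1229) = 95*(-1229) = -116755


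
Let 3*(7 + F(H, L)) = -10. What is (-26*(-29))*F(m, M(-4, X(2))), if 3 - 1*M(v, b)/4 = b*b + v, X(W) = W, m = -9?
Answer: -23374/3 ≈ -7791.3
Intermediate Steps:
M(v, b) = 12 - 4*v - 4*b² (M(v, b) = 12 - 4*(b*b + v) = 12 - 4*(b² + v) = 12 - 4*(v + b²) = 12 + (-4*v - 4*b²) = 12 - 4*v - 4*b²)
F(H, L) = -31/3 (F(H, L) = -7 + (⅓)*(-10) = -7 - 10/3 = -31/3)
(-26*(-29))*F(m, M(-4, X(2))) = -26*(-29)*(-31/3) = 754*(-31/3) = -23374/3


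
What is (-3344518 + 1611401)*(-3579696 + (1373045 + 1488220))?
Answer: 1245124979427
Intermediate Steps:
(-3344518 + 1611401)*(-3579696 + (1373045 + 1488220)) = -1733117*(-3579696 + 2861265) = -1733117*(-718431) = 1245124979427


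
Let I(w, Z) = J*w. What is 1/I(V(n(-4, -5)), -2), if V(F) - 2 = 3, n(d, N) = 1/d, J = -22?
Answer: -1/110 ≈ -0.0090909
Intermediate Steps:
V(F) = 5 (V(F) = 2 + 3 = 5)
I(w, Z) = -22*w
1/I(V(n(-4, -5)), -2) = 1/(-22*5) = 1/(-110) = -1/110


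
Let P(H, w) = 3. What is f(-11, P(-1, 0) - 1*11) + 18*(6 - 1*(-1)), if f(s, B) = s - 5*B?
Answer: 155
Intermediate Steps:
f(-11, P(-1, 0) - 1*11) + 18*(6 - 1*(-1)) = (-11 - 5*(3 - 1*11)) + 18*(6 - 1*(-1)) = (-11 - 5*(3 - 11)) + 18*(6 + 1) = (-11 - 5*(-8)) + 18*7 = (-11 + 40) + 126 = 29 + 126 = 155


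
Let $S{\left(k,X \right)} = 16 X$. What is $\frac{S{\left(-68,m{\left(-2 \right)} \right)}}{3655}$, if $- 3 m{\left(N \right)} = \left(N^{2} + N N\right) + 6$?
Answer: $- \frac{224}{10965} \approx -0.020429$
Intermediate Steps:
$m{\left(N \right)} = -2 - \frac{2 N^{2}}{3}$ ($m{\left(N \right)} = - \frac{\left(N^{2} + N N\right) + 6}{3} = - \frac{\left(N^{2} + N^{2}\right) + 6}{3} = - \frac{2 N^{2} + 6}{3} = - \frac{6 + 2 N^{2}}{3} = -2 - \frac{2 N^{2}}{3}$)
$\frac{S{\left(-68,m{\left(-2 \right)} \right)}}{3655} = \frac{16 \left(-2 - \frac{2 \left(-2\right)^{2}}{3}\right)}{3655} = 16 \left(-2 - \frac{8}{3}\right) \frac{1}{3655} = 16 \left(- \frac{14}{3}\right) \frac{1}{3655} = \left(- \frac{224}{3}\right) \frac{1}{3655} = - \frac{224}{10965}$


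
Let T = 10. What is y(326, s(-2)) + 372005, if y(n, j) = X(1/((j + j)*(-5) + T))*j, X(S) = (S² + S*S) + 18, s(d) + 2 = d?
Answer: 232458123/625 ≈ 3.7193e+5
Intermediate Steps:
s(d) = -2 + d
X(S) = 18 + 2*S² (X(S) = (S² + S²) + 18 = 2*S² + 18 = 18 + 2*S²)
y(n, j) = j*(18 + 2/(10 - 10*j)²) (y(n, j) = (18 + 2*(1/((j + j)*(-5) + 10))²)*j = (18 + 2*(1/((2*j)*(-5) + 10))²)*j = (18 + 2*(1/(-10*j + 10))²)*j = (18 + 2*(1/(10 - 10*j))²)*j = (18 + 2/(10 - 10*j)²)*j = j*(18 + 2/(10 - 10*j)²))
y(326, s(-2)) + 372005 = (18*(-2 - 2) + (-2 - 2)/(50*(-1 + (-2 - 2))²)) + 372005 = (18*(-4) + (1/50)*(-4)/(-1 - 4)²) + 372005 = (-72 + (1/50)*(-4)/(-5)²) + 372005 = (-72 + (1/50)*(-4)*(1/25)) + 372005 = (-72 - 2/625) + 372005 = -45002/625 + 372005 = 232458123/625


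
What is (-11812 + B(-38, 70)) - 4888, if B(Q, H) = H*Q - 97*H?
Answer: -26150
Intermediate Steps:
B(Q, H) = -97*H + H*Q
(-11812 + B(-38, 70)) - 4888 = (-11812 + 70*(-97 - 38)) - 4888 = (-11812 + 70*(-135)) - 4888 = (-11812 - 9450) - 4888 = -21262 - 4888 = -26150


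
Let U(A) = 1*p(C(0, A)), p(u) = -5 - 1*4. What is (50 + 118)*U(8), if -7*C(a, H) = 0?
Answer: -1512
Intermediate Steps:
C(a, H) = 0 (C(a, H) = -⅐*0 = 0)
p(u) = -9 (p(u) = -5 - 4 = -9)
U(A) = -9 (U(A) = 1*(-9) = -9)
(50 + 118)*U(8) = (50 + 118)*(-9) = 168*(-9) = -1512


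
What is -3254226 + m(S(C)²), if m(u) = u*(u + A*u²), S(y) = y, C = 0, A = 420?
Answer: -3254226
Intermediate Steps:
m(u) = u*(u + 420*u²)
-3254226 + m(S(C)²) = -3254226 + (0²)²*(1 + 420*0²) = -3254226 + 0²*(1 + 420*0) = -3254226 + 0*(1 + 0) = -3254226 + 0*1 = -3254226 + 0 = -3254226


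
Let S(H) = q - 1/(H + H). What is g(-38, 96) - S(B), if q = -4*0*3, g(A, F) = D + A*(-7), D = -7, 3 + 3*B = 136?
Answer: 68897/266 ≈ 259.01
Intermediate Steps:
B = 133/3 (B = -1 + (1/3)*136 = -1 + 136/3 = 133/3 ≈ 44.333)
g(A, F) = -7 - 7*A (g(A, F) = -7 + A*(-7) = -7 - 7*A)
q = 0 (q = 0*3 = 0)
S(H) = -1/(2*H) (S(H) = 0 - 1/(H + H) = 0 - 1/(2*H) = -1/(2*H))
g(-38, 96) - S(B) = (-7 - 7*(-38)) - (-1)/(2*133/3) = (-7 + 266) - (-1)*3/(2*133) = 259 - 1*(-3/266) = 259 + 3/266 = 68897/266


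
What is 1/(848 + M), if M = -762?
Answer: 1/86 ≈ 0.011628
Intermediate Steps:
1/(848 + M) = 1/(848 - 762) = 1/86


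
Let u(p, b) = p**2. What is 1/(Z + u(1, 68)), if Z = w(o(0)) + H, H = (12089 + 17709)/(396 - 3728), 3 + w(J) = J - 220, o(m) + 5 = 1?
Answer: -1666/391415 ≈ -0.0042564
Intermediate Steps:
o(m) = -4 (o(m) = -5 + 1 = -4)
w(J) = -223 + J (w(J) = -3 + (J - 220) = -3 + (-220 + J) = -223 + J)
H = -14899/1666 (H = 29798/(-3332) = 29798*(-1/3332) = -14899/1666 ≈ -8.9430)
Z = -393081/1666 (Z = (-223 - 4) - 14899/1666 = -227 - 14899/1666 = -393081/1666 ≈ -235.94)
1/(Z + u(1, 68)) = 1/(-393081/1666 + 1**2) = 1/(-393081/1666 + 1) = 1/(-391415/1666) = -1666/391415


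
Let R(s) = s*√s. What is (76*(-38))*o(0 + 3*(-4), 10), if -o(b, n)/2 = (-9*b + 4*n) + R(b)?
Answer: 854848 - 138624*I*√3 ≈ 8.5485e+5 - 2.401e+5*I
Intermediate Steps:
R(s) = s^(3/2)
o(b, n) = -8*n - 2*b^(3/2) + 18*b (o(b, n) = -2*((-9*b + 4*n) + b^(3/2)) = -2*(b^(3/2) - 9*b + 4*n) = -8*n - 2*b^(3/2) + 18*b)
(76*(-38))*o(0 + 3*(-4), 10) = (76*(-38))*(-8*10 - 2*(0 + 3*(-4))^(3/2) + 18*(0 + 3*(-4))) = -2888*(-80 - 2*(0 - 12)^(3/2) + 18*(0 - 12)) = -2888*(-80 - (-48)*I*√3 + 18*(-12)) = -2888*(-80 - (-48)*I*√3 - 216) = -2888*(-80 + 48*I*√3 - 216) = -2888*(-296 + 48*I*√3) = 854848 - 138624*I*√3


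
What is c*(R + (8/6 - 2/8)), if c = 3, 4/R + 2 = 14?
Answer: 17/4 ≈ 4.2500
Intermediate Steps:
R = ⅓ (R = 4/(-2 + 14) = 4/12 = 4*(1/12) = ⅓ ≈ 0.33333)
c*(R + (8/6 - 2/8)) = 3*(⅓ + (8/6 - 2/8)) = 3*(⅓ + (8*(⅙) - 2*⅛)) = 3*(⅓ + (4/3 - ¼)) = 3*(⅓ + 13/12) = 3*(17/12) = 17/4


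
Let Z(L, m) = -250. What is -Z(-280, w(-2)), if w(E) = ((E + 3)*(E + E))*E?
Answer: 250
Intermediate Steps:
w(E) = 2*E**2*(3 + E) (w(E) = ((3 + E)*(2*E))*E = (2*E*(3 + E))*E = 2*E**2*(3 + E))
-Z(-280, w(-2)) = -1*(-250) = 250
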